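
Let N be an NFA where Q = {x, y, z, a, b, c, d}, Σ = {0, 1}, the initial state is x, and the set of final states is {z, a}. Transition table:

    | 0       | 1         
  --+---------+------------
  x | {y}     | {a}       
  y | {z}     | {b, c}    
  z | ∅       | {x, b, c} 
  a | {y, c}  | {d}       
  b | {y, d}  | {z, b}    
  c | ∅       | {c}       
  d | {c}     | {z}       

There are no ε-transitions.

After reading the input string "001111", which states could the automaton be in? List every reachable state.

{x, z, a, b, c}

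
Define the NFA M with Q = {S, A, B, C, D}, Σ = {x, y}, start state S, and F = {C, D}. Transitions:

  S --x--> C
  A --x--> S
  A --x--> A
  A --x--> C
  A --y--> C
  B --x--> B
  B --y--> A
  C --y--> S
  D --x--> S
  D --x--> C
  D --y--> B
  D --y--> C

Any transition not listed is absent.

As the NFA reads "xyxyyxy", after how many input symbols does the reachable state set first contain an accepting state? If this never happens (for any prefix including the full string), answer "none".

1

Start in {S}.
Read 'x': S→{C}; now {C}.
None of the earlier sets intersect F, but {C} does.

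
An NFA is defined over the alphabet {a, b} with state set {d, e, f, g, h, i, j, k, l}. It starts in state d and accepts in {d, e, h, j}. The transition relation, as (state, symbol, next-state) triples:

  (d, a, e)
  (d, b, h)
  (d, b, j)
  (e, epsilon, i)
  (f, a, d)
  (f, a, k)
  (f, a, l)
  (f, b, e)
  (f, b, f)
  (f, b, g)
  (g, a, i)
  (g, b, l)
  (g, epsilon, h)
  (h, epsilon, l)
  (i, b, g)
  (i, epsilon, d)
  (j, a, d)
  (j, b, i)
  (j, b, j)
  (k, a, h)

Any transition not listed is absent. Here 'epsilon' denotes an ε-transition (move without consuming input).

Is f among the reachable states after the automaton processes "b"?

No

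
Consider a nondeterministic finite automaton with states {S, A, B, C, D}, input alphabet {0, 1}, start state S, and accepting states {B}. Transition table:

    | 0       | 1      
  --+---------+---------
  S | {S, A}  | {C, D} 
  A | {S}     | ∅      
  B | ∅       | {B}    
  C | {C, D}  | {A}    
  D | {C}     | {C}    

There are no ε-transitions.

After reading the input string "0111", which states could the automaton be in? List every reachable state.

Start in {S}.
Read '0': {S} → {S, A}.
Read '1': {S, A} → {C, D}.
Read '1': {C, D} → {A, C}.
Read '1': {A, C} → {A}.

{A}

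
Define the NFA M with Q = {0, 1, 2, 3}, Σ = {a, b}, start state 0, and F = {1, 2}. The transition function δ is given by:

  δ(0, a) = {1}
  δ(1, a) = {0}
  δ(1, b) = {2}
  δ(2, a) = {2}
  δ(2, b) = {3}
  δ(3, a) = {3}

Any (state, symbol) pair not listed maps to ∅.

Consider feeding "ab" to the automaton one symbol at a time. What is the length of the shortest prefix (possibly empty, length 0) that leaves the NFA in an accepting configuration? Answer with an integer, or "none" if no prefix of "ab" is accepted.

Start in {0}.
Read 'a': {0} → {1}.
None of the earlier sets intersect F, but {1} does.

1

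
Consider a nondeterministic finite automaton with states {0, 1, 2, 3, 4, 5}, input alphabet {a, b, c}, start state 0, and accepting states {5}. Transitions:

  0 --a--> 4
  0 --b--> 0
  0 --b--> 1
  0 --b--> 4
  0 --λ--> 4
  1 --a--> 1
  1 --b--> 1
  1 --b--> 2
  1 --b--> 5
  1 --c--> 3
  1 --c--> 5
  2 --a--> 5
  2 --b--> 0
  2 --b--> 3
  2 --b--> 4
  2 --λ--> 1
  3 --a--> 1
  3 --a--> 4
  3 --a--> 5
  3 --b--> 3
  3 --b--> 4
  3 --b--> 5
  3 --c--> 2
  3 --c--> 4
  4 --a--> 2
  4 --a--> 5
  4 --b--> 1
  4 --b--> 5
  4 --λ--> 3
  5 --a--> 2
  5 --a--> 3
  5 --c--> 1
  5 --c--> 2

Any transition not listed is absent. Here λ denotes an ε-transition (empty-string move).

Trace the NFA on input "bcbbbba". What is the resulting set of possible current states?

Start: ε-closure({0}) = {0, 3, 4}.
Read 'b': 0→{0, 1, 4}, 3→{3, 4, 5}, 4→{1, 5}; now {0, 1, 3, 4, 5}.
Read 'c': 0→∅, 1→{3, 5}, 3→{2, 4}, 4→∅, 5→{1, 2}; now {1, 2, 3, 4, 5}.
Read 'b': 1→{1, 2, 5}, 2→{0, 3, 4}, 3→{3, 4, 5}, 4→{1, 5}, 5→∅; now {0, 1, 2, 3, 4, 5}.
Read 'b': 0→{0, 1, 4}, 1→{1, 2, 5}, 2→{0, 3, 4}, 3→{3, 4, 5}, 4→{1, 5}, 5→∅; now {0, 1, 2, 3, 4, 5}.
Read 'b': 0→{0, 1, 4}, 1→{1, 2, 5}, 2→{0, 3, 4}, 3→{3, 4, 5}, 4→{1, 5}, 5→∅; now {0, 1, 2, 3, 4, 5}.
Read 'b': 0→{0, 1, 4}, 1→{1, 2, 5}, 2→{0, 3, 4}, 3→{3, 4, 5}, 4→{1, 5}, 5→∅; now {0, 1, 2, 3, 4, 5}.
Read 'a': 0→{4}, 1→{1}, 2→{5}, 3→{1, 4, 5}, 4→{2, 5}, 5→{2, 3}; now {1, 2, 3, 4, 5}.

{1, 2, 3, 4, 5}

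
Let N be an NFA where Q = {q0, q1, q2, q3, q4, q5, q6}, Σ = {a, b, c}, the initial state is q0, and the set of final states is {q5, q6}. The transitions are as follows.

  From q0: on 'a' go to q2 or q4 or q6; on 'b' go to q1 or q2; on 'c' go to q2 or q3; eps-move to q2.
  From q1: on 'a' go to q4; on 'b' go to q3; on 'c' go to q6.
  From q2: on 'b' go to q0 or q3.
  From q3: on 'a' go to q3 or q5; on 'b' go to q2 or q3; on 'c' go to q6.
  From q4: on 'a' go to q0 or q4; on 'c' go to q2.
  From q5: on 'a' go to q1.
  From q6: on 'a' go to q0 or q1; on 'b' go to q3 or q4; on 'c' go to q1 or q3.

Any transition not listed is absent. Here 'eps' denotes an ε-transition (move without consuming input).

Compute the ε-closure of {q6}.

{q6}

Begin with {q6}.
No ε-moves leave this set, so the closure equals the set itself.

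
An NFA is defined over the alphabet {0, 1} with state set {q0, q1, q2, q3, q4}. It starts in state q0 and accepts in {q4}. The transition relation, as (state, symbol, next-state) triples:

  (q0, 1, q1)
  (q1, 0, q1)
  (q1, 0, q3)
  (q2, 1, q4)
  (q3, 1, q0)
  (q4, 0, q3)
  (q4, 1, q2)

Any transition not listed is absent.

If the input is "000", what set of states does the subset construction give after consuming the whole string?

Start in {q0}.
Read '0': {q0} → ∅.
The set is empty and remains empty for the remaining 2 symbols.

∅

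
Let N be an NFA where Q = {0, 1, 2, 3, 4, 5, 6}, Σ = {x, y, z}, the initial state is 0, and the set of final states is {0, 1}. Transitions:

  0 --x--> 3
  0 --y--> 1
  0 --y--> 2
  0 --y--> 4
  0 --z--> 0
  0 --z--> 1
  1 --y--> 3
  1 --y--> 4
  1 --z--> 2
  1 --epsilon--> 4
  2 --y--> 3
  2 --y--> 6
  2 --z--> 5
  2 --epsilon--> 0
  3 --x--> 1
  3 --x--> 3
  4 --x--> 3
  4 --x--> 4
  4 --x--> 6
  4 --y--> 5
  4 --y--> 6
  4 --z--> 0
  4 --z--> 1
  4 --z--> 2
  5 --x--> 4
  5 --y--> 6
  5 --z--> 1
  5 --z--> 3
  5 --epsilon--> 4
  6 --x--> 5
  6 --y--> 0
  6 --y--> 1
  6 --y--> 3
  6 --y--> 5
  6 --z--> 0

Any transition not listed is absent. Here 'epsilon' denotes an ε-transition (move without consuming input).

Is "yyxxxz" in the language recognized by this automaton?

Yes

Start in {0}.
Read 'y': {0} → {0, 1, 2, 4}.
Read 'y': {0, 1, 2, 4} → {0, 1, 2, 3, 4, 5, 6}.
Read 'x': {0, 1, 2, 3, 4, 5, 6} → {1, 3, 4, 5, 6}.
Read 'x': {1, 3, 4, 5, 6} → {1, 3, 4, 5, 6}.
Read 'x': {1, 3, 4, 5, 6} → {1, 3, 4, 5, 6}.
Read 'z': {1, 3, 4, 5, 6} → {0, 1, 2, 3, 4}.
The final set {0, 1, 2, 3, 4} contains the accepting states 0, 1.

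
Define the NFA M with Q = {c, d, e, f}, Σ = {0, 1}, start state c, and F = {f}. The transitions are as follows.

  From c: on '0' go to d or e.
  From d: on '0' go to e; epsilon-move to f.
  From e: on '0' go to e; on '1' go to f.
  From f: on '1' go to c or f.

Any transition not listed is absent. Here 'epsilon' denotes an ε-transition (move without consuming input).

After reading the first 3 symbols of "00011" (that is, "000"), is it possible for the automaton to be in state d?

No

Start in {c}.
Read '0': c→{d, e}; union {d, e}; ε-closure = {d, e, f}.
Read '0': d→{e}, e→{e}, f→∅; now {e}.
Read '0': e→{e}; now {e}.
State d is not in {e}.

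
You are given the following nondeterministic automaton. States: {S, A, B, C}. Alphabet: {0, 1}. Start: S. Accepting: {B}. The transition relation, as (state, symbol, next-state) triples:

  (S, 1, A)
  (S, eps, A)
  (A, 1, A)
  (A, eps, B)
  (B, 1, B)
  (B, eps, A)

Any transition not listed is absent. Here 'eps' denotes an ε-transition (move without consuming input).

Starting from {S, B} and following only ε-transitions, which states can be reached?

Begin with {S, B}.
ε-move S → A; add A.

{S, A, B}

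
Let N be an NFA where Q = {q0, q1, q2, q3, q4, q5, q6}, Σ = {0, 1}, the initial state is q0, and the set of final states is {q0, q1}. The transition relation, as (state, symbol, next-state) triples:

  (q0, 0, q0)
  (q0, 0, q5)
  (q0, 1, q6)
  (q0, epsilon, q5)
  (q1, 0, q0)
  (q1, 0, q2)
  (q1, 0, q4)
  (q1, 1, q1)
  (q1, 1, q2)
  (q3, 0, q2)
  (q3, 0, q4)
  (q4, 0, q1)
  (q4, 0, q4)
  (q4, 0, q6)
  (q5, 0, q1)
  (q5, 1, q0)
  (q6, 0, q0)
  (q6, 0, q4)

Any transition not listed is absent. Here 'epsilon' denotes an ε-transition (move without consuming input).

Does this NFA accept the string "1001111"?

Yes

Start: ε-closure({q0}) = {q0, q5}.
Read '1': {q0, q5} → {q0, q5, q6}.
Read '0': {q0, q5, q6} → {q0, q1, q4, q5}.
Read '0': {q0, q1, q4, q5} → {q0, q1, q2, q4, q5, q6}.
Read '1': {q0, q1, q2, q4, q5, q6} → {q0, q1, q2, q5, q6}.
Read '1': {q0, q1, q2, q5, q6} → {q0, q1, q2, q5, q6}.
Read '1': {q0, q1, q2, q5, q6} → {q0, q1, q2, q5, q6}.
Read '1': {q0, q1, q2, q5, q6} → {q0, q1, q2, q5, q6}.
The final set {q0, q1, q2, q5, q6} contains the accepting states q0, q1.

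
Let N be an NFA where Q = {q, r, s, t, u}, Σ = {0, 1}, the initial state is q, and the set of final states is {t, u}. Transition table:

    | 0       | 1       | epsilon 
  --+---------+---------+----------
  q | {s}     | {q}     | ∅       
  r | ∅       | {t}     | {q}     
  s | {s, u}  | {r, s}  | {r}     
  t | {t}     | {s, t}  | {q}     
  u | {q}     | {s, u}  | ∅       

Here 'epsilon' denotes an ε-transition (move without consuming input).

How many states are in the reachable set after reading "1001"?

5

Start in {q}.
Read '1': q→{q}; now {q}.
Read '0': q→{s}; union {s}; ε-closure = {q, r, s}.
Read '0': q→{s}, r→∅, s→{s, u}; union {s, u}; ε-closure = {q, r, s, u}.
Read '1': q→{q}, r→{t}, s→{r, s}, u→{s, u}; now {q, r, s, t, u}.
That set has 5 states.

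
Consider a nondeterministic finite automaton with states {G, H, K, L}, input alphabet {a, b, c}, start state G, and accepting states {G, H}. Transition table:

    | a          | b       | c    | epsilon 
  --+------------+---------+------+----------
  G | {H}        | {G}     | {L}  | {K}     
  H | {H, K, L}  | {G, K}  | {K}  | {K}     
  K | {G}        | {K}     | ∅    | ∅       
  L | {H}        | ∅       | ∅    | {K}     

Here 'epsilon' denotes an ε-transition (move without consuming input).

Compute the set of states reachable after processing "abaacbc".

Start: ε-closure({G}) = {G, K}.
Read 'a': {G, K} → {G, H, K}.
Read 'b': {G, H, K} → {G, K}.
Read 'a': {G, K} → {G, H, K}.
Read 'a': {G, H, K} → {G, H, K, L}.
Read 'c': {G, H, K, L} → {K, L}.
Read 'b': {K, L} → {K}.
Read 'c': {K} → ∅.

∅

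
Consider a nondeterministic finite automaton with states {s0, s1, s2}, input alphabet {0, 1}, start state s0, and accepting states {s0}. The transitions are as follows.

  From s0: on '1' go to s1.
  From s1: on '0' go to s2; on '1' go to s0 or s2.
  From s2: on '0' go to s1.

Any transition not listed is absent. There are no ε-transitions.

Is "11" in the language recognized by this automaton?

Start in {s0}.
Read '1': {s0} → {s1}.
Read '1': {s1} → {s0, s2}.
The final set {s0, s2} contains the accepting state s0.

Yes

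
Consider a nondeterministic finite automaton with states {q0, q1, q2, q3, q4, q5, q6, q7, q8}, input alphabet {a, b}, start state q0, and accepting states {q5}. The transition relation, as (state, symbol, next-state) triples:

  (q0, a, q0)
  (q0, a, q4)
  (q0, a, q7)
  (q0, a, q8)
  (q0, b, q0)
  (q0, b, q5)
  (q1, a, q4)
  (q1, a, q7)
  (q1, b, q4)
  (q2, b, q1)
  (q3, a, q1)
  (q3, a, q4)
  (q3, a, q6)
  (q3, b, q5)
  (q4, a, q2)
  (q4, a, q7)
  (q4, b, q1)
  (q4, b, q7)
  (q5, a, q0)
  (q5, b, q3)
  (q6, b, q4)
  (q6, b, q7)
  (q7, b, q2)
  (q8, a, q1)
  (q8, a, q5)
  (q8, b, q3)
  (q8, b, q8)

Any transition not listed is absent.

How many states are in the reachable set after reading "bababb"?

8

Start in {q0}.
Read 'b': q0→{q0, q5}; now {q0, q5}.
Read 'a': q0→{q0, q4, q7, q8}, q5→{q0}; now {q0, q4, q7, q8}.
Read 'b': q0→{q0, q5}, q4→{q1, q7}, q7→{q2}, q8→{q3, q8}; now {q0, q1, q2, q3, q5, q7, q8}.
Read 'a': q0→{q0, q4, q7, q8}, q1→{q4, q7}, q2→∅, q3→{q1, q4, q6}, q5→{q0}, q7→∅, q8→{q1, q5}; now {q0, q1, q4, q5, q6, q7, q8}.
Read 'b': q0→{q0, q5}, q1→{q4}, q4→{q1, q7}, q5→{q3}, q6→{q4, q7}, q7→{q2}, q8→{q3, q8}; now {q0, q1, q2, q3, q4, q5, q7, q8}.
Read 'b': q0→{q0, q5}, q1→{q4}, q2→{q1}, q3→{q5}, q4→{q1, q7}, q5→{q3}, q7→{q2}, q8→{q3, q8}; now {q0, q1, q2, q3, q4, q5, q7, q8}.
That set has 8 states.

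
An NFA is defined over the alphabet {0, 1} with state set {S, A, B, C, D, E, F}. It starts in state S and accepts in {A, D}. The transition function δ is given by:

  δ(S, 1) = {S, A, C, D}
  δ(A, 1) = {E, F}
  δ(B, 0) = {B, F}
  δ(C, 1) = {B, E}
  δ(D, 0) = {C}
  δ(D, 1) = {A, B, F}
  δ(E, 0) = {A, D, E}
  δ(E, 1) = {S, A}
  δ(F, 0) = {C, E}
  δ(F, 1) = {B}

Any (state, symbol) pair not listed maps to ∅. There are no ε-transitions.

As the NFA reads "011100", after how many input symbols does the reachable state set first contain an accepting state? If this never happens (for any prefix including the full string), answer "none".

none

Start in {S}.
Read '0': S→∅; now ∅.
The set is empty and remains empty for the remaining 5 symbols.
No reachable set along the way intersects F.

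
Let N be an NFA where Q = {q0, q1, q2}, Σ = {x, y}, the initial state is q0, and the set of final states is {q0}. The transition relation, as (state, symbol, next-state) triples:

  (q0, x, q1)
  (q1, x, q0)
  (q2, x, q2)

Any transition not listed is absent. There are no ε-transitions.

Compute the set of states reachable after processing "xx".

{q0}

Start in {q0}.
Read 'x': {q0} → {q1}.
Read 'x': {q1} → {q0}.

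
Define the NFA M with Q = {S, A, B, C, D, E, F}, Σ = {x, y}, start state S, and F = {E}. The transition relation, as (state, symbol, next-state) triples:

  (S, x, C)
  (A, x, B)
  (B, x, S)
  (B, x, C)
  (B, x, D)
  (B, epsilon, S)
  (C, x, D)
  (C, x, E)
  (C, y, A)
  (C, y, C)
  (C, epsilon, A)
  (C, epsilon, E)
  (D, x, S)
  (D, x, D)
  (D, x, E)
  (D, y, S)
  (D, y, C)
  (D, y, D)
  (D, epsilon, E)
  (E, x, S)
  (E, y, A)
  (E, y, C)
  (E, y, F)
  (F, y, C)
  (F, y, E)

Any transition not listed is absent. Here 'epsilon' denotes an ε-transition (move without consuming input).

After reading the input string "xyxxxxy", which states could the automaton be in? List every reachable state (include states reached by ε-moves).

{S, A, C, D, E, F}

Start in {S}.
Read 'x': S→{C}; union {C}; ε-closure = {A, C, E}.
Read 'y': A→∅, C→{A, C}, E→{A, C, F}; union {A, C, F}; ε-closure = {A, C, E, F}.
Read 'x': A→{B}, C→{D, E}, E→{S}, F→∅; now {S, B, D, E}.
Read 'x': S→{C}, B→{S, C, D}, D→{S, D, E}, E→{S}; union {S, C, D, E}; ε-closure = {S, A, C, D, E}.
Read 'x': S→{C}, A→{B}, C→{D, E}, D→{S, D, E}, E→{S}; union {S, B, C, D, E}; ε-closure = {S, A, B, C, D, E}.
Read 'x': S→{C}, A→{B}, B→{S, C, D}, C→{D, E}, D→{S, D, E}, E→{S}; union {S, B, C, D, E}; ε-closure = {S, A, B, C, D, E}.
Read 'y': S→∅, A→∅, B→∅, C→{A, C}, D→{S, C, D}, E→{A, C, F}; union {S, A, C, D, F}; ε-closure = {S, A, C, D, E, F}.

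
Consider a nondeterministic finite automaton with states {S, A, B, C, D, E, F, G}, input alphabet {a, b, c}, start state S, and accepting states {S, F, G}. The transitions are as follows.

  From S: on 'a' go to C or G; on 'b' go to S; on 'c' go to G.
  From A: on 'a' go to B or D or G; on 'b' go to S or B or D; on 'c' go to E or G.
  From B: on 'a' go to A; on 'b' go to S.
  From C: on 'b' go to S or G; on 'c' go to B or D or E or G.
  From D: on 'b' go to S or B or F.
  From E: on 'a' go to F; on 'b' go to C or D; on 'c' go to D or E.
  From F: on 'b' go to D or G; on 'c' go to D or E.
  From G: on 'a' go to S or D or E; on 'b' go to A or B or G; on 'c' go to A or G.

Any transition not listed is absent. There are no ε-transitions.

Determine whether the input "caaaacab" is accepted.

Yes

Start in {S}.
Read 'c': {S} → {G}.
Read 'a': {G} → {S, D, E}.
Read 'a': {S, D, E} → {C, F, G}.
Read 'a': {C, F, G} → {S, D, E}.
Read 'a': {S, D, E} → {C, F, G}.
Read 'c': {C, F, G} → {A, B, D, E, G}.
Read 'a': {A, B, D, E, G} → {S, A, B, D, E, F, G}.
Read 'b': {S, A, B, D, E, F, G} → {S, A, B, C, D, F, G}.
The final set {S, A, B, C, D, F, G} contains the accepting states S, F, G.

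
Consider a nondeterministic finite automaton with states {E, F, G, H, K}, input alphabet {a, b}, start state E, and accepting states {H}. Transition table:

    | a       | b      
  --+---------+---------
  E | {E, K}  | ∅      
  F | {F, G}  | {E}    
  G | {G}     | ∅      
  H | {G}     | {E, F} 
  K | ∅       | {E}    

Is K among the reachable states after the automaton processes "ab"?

Start in {E}.
Read 'a': {E} → {E, K}.
Read 'b': {E, K} → {E}.
State K is not in {E}.

No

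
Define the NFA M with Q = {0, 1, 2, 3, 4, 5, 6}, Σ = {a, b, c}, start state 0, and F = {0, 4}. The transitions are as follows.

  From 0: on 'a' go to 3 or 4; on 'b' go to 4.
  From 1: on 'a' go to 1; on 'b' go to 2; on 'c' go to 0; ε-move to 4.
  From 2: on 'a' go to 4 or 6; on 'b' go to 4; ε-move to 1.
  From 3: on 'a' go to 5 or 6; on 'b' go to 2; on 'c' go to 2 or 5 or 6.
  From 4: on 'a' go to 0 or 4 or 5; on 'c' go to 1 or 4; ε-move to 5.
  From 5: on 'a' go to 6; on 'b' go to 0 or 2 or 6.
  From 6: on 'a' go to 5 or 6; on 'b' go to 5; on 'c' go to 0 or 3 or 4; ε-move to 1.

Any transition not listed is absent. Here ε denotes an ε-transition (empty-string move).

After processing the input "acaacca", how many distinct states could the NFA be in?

6

Start in {0}.
Read 'a': 0→{3, 4}; union {3, 4}; ε-closure = {3, 4, 5}.
Read 'c': 3→{2, 5, 6}, 4→{1, 4}, 5→∅; now {1, 2, 4, 5, 6}.
Read 'a': 1→{1}, 2→{4, 6}, 4→{0, 4, 5}, 5→{6}, 6→{5, 6}; now {0, 1, 4, 5, 6}.
Read 'a': 0→{3, 4}, 1→{1}, 4→{0, 4, 5}, 5→{6}, 6→{5, 6}; now {0, 1, 3, 4, 5, 6}.
Read 'c': 0→∅, 1→{0}, 3→{2, 5, 6}, 4→{1, 4}, 5→∅, 6→{0, 3, 4}; now {0, 1, 2, 3, 4, 5, 6}.
Read 'c': 0→∅, 1→{0}, 2→∅, 3→{2, 5, 6}, 4→{1, 4}, 5→∅, 6→{0, 3, 4}; now {0, 1, 2, 3, 4, 5, 6}.
Read 'a': 0→{3, 4}, 1→{1}, 2→{4, 6}, 3→{5, 6}, 4→{0, 4, 5}, 5→{6}, 6→{5, 6}; now {0, 1, 3, 4, 5, 6}.
That set has 6 states.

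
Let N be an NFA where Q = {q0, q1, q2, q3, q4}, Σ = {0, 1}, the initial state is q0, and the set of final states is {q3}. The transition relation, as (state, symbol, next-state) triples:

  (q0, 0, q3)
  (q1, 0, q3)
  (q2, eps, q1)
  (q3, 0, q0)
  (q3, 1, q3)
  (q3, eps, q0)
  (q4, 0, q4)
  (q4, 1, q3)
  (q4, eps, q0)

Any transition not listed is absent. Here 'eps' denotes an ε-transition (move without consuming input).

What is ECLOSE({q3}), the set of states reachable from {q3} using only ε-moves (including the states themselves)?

{q0, q3}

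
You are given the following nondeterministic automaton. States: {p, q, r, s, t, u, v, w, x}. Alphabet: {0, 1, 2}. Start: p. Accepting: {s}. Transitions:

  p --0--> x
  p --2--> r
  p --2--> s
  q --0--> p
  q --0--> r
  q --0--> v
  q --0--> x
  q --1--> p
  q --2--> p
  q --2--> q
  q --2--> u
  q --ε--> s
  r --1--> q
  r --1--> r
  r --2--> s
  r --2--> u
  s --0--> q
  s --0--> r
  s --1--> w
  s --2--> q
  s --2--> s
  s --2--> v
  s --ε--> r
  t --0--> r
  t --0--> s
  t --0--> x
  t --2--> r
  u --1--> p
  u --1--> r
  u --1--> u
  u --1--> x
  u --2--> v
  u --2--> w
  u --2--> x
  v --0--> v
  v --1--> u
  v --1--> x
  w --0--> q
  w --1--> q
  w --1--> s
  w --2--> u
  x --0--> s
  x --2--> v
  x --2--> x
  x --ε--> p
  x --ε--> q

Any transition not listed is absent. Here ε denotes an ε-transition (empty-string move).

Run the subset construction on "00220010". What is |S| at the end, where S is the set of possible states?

6

Start in {p}.
Read '0': {p} → {p, q, r, s, x}.
Read '0': {p, q, r, s, x} → {p, q, r, s, v, x}.
Read '2': {p, q, r, s, v, x} → {p, q, r, s, u, v, x}.
Read '2': {p, q, r, s, u, v, x} → {p, q, r, s, u, v, w, x}.
Read '0': {p, q, r, s, u, v, w, x} → {p, q, r, s, v, x}.
Read '0': {p, q, r, s, v, x} → {p, q, r, s, v, x}.
Read '1': {p, q, r, s, v, x} → {p, q, r, s, u, w, x}.
Read '0': {p, q, r, s, u, w, x} → {p, q, r, s, v, x}.
That set has 6 states.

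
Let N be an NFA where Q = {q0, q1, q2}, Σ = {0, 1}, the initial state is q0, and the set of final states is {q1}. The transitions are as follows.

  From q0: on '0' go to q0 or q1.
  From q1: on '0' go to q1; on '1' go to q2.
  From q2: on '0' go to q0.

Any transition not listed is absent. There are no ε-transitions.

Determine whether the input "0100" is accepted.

Yes

Start in {q0}.
Read '0': q0→{q0, q1}; now {q0, q1}.
Read '1': q0→∅, q1→{q2}; now {q2}.
Read '0': q2→{q0}; now {q0}.
Read '0': q0→{q0, q1}; now {q0, q1}.
The final set {q0, q1} contains the accepting state q1.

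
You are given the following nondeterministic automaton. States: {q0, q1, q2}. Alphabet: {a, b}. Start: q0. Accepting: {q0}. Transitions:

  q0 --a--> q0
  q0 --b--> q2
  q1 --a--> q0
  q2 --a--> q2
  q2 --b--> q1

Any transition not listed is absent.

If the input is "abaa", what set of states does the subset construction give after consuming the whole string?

Start in {q0}.
Read 'a': {q0} → {q0}.
Read 'b': {q0} → {q2}.
Read 'a': {q2} → {q2}.
Read 'a': {q2} → {q2}.

{q2}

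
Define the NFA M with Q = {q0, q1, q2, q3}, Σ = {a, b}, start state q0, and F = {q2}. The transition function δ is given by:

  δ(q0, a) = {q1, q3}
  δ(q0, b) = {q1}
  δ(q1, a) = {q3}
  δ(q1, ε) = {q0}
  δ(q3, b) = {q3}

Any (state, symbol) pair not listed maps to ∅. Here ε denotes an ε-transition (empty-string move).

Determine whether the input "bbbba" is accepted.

Start in {q0}.
Read 'b': {q0} → {q0, q1}.
Read 'b': {q0, q1} → {q0, q1}.
Read 'b': {q0, q1} → {q0, q1}.
Read 'b': {q0, q1} → {q0, q1}.
Read 'a': {q0, q1} → {q0, q1, q3}.
The final set {q0, q1, q3} contains no accepting state.

No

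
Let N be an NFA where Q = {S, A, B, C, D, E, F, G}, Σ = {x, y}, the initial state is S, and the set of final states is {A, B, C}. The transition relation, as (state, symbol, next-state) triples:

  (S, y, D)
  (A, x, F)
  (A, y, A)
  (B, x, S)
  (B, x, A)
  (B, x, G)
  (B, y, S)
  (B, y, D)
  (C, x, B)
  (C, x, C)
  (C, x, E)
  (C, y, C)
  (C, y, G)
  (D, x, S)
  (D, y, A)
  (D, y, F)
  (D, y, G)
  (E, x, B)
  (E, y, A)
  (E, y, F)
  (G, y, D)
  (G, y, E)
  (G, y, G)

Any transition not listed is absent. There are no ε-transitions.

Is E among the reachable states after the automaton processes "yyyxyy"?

No

Start in {S}.
Read 'y': {S} → {D}.
Read 'y': {D} → {A, F, G}.
Read 'y': {A, F, G} → {A, D, E, G}.
Read 'x': {A, D, E, G} → {S, B, F}.
Read 'y': {S, B, F} → {S, D}.
Read 'y': {S, D} → {A, D, F, G}.
State E is not in {A, D, F, G}.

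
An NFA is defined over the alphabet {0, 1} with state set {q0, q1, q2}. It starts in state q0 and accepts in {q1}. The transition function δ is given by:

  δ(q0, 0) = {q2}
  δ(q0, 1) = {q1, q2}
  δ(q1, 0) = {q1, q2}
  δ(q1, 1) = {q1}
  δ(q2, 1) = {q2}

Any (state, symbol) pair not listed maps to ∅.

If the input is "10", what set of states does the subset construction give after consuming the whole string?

Start in {q0}.
Read '1': q0→{q1, q2}; now {q1, q2}.
Read '0': q1→{q1, q2}, q2→∅; now {q1, q2}.

{q1, q2}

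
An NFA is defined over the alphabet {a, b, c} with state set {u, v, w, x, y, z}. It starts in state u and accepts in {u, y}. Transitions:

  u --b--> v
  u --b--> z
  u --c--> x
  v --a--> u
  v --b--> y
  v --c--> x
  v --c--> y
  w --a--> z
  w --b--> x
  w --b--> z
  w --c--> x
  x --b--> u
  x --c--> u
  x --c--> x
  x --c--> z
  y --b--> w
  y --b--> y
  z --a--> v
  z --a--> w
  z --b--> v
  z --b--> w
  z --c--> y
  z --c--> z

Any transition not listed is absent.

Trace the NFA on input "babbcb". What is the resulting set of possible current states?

{u, w, y}

Start in {u}.
Read 'b': u→{v, z}; now {v, z}.
Read 'a': v→{u}, z→{v, w}; now {u, v, w}.
Read 'b': u→{v, z}, v→{y}, w→{x, z}; now {v, x, y, z}.
Read 'b': v→{y}, x→{u}, y→{w, y}, z→{v, w}; now {u, v, w, y}.
Read 'c': u→{x}, v→{x, y}, w→{x}, y→∅; now {x, y}.
Read 'b': x→{u}, y→{w, y}; now {u, w, y}.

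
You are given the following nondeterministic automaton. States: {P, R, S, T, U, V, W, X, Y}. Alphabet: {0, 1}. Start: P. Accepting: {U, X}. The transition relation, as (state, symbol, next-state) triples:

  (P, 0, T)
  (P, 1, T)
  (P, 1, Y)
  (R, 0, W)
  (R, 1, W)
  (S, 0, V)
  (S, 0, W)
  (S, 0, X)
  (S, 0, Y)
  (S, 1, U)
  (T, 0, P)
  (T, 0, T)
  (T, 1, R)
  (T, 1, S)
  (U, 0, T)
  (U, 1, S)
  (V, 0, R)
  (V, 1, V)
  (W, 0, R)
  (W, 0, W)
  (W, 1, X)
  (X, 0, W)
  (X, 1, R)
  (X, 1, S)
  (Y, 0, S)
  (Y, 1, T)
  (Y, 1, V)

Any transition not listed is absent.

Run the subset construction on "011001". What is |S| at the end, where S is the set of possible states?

Start in {P}.
Read '0': {P} → {T}.
Read '1': {T} → {R, S}.
Read '1': {R, S} → {U, W}.
Read '0': {U, W} → {R, T, W}.
Read '0': {R, T, W} → {P, R, T, W}.
Read '1': {P, R, T, W} → {R, S, T, W, X, Y}.
That set has 6 states.

6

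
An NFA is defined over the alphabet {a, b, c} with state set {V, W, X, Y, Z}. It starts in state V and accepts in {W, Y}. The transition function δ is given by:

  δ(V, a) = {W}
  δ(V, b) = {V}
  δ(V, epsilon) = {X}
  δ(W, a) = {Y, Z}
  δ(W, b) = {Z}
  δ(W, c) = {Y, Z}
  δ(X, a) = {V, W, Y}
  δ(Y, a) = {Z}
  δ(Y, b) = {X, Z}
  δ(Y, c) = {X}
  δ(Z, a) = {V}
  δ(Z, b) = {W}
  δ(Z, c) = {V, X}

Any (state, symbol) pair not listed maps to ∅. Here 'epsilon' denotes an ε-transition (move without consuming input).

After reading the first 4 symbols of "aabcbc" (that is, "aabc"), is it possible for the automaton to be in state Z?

Yes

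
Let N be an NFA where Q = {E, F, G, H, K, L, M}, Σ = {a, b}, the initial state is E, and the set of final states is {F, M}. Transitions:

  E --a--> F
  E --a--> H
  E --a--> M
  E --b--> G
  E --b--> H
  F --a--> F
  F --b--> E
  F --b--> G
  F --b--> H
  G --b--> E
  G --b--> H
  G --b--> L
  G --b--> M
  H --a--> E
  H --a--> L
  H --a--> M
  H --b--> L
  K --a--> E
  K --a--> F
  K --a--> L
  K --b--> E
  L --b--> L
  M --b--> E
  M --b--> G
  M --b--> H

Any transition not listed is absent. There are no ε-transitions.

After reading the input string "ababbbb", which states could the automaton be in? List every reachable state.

{E, G, H, L, M}

Start in {E}.
Read 'a': {E} → {F, H, M}.
Read 'b': {F, H, M} → {E, G, H, L}.
Read 'a': {E, G, H, L} → {E, F, H, L, M}.
Read 'b': {E, F, H, L, M} → {E, G, H, L}.
Read 'b': {E, G, H, L} → {E, G, H, L, M}.
Read 'b': {E, G, H, L, M} → {E, G, H, L, M}.
Read 'b': {E, G, H, L, M} → {E, G, H, L, M}.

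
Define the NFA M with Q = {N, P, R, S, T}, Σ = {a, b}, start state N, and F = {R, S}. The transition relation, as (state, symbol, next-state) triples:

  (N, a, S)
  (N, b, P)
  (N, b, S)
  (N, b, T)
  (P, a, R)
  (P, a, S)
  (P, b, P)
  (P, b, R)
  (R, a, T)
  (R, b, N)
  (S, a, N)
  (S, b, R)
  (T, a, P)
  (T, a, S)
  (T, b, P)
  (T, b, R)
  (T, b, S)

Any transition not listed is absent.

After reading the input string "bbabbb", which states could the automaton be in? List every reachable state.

Start in {N}.
Read 'b': {N} → {P, S, T}.
Read 'b': {P, S, T} → {P, R, S}.
Read 'a': {P, R, S} → {N, R, S, T}.
Read 'b': {N, R, S, T} → {N, P, R, S, T}.
Read 'b': {N, P, R, S, T} → {N, P, R, S, T}.
Read 'b': {N, P, R, S, T} → {N, P, R, S, T}.

{N, P, R, S, T}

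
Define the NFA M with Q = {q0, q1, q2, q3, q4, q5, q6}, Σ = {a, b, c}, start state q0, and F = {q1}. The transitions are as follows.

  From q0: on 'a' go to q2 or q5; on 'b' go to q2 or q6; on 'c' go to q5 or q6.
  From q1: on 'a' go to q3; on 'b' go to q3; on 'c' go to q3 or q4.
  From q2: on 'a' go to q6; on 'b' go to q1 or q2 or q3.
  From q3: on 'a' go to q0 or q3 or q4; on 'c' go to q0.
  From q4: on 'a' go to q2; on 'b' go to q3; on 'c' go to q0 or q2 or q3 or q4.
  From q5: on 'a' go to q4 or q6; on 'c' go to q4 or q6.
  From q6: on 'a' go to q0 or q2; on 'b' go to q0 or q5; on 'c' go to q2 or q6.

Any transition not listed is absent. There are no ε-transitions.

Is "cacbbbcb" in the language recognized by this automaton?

Yes

Start in {q0}.
Read 'c': {q0} → {q5, q6}.
Read 'a': {q5, q6} → {q0, q2, q4, q6}.
Read 'c': {q0, q2, q4, q6} → {q0, q2, q3, q4, q5, q6}.
Read 'b': {q0, q2, q3, q4, q5, q6} → {q0, q1, q2, q3, q5, q6}.
Read 'b': {q0, q1, q2, q3, q5, q6} → {q0, q1, q2, q3, q5, q6}.
Read 'b': {q0, q1, q2, q3, q5, q6} → {q0, q1, q2, q3, q5, q6}.
Read 'c': {q0, q1, q2, q3, q5, q6} → {q0, q2, q3, q4, q5, q6}.
Read 'b': {q0, q2, q3, q4, q5, q6} → {q0, q1, q2, q3, q5, q6}.
The final set {q0, q1, q2, q3, q5, q6} contains the accepting state q1.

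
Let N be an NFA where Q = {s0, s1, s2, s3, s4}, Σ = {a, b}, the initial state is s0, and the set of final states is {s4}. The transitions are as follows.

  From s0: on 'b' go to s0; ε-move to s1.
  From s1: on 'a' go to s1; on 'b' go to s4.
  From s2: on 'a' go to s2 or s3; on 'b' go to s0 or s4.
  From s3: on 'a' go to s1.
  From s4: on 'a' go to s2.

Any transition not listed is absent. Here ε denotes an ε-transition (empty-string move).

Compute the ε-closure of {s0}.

Begin with {s0}.
ε-move s0 → s1; add s1.

{s0, s1}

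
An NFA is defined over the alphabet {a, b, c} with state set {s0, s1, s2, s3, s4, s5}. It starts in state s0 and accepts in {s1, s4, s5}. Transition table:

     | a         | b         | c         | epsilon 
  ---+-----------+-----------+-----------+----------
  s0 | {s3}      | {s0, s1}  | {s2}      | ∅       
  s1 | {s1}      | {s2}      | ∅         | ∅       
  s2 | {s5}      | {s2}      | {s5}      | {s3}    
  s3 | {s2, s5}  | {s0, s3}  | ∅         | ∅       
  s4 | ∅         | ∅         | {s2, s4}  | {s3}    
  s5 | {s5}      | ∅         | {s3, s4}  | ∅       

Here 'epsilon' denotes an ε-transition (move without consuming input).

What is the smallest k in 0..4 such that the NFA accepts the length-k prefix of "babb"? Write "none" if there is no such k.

Start in {s0}.
Read 'b': s0→{s0, s1}; now {s0, s1}.
None of the earlier sets intersect F, but {s0, s1} does.

1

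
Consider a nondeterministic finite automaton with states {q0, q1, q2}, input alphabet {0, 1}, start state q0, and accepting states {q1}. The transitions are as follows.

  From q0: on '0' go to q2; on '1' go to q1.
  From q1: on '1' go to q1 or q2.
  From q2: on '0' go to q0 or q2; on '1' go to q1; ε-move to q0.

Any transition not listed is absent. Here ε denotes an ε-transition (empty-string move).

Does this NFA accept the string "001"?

Yes

Start in {q0}.
Read '0': {q0} → {q0, q2}.
Read '0': {q0, q2} → {q0, q2}.
Read '1': {q0, q2} → {q1}.
The final set {q1} contains the accepting state q1.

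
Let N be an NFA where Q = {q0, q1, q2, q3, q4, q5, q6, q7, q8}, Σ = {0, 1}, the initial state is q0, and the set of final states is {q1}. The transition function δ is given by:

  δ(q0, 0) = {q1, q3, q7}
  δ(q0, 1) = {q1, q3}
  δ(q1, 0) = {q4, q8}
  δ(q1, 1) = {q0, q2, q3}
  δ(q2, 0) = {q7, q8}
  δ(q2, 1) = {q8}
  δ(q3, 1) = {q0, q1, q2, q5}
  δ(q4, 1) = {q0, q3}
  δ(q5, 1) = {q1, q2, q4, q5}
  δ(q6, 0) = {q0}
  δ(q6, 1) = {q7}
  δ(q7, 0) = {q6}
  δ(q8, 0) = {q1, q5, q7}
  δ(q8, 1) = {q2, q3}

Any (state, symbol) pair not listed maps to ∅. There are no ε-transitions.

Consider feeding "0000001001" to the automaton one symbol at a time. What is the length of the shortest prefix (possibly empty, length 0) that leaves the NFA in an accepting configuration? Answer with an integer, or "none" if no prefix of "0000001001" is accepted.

1

Start in {q0}.
Read '0': q0→{q1, q3, q7}; now {q1, q3, q7}.
None of the earlier sets intersect F, but {q1, q3, q7} does.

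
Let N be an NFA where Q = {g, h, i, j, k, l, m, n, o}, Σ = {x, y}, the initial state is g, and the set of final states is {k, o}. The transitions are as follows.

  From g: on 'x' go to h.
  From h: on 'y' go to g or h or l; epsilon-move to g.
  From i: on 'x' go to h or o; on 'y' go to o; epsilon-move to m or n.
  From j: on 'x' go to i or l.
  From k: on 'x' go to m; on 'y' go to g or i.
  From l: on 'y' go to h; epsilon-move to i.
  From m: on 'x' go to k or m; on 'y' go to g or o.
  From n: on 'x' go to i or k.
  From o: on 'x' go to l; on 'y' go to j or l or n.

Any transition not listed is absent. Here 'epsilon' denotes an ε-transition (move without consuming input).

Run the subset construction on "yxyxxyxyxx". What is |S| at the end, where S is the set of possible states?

Start in {g}.
Read 'y': {g} → ∅.
The set is empty and remains empty for the remaining 9 symbols.
That set has 0 states.

0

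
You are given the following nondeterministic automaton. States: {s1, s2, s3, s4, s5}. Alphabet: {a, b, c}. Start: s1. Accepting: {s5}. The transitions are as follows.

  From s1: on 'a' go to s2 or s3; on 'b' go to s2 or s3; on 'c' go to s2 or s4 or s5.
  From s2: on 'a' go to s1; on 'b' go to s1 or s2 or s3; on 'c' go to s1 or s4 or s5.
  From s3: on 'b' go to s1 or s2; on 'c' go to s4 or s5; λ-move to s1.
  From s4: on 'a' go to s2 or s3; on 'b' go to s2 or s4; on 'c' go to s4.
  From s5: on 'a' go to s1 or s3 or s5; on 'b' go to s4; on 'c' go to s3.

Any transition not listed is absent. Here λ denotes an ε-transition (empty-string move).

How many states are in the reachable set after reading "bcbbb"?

Start in {s1}.
Read 'b': {s1} → {s1, s2, s3}.
Read 'c': {s1, s2, s3} → {s1, s2, s4, s5}.
Read 'b': {s1, s2, s4, s5} → {s1, s2, s3, s4}.
Read 'b': {s1, s2, s3, s4} → {s1, s2, s3, s4}.
Read 'b': {s1, s2, s3, s4} → {s1, s2, s3, s4}.
That set has 4 states.

4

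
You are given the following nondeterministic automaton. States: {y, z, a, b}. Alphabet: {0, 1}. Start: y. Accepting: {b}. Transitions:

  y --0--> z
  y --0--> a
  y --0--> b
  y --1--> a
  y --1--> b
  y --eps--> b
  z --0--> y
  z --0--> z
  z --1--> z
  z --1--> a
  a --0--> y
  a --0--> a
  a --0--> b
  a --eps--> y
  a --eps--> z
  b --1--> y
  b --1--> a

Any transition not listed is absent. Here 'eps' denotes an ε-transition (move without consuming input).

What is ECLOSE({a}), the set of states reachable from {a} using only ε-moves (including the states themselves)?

{y, z, a, b}

Begin with {a}.
ε-move a → y; add y.
ε-move a → z; add z.
ε-move y → b; add b.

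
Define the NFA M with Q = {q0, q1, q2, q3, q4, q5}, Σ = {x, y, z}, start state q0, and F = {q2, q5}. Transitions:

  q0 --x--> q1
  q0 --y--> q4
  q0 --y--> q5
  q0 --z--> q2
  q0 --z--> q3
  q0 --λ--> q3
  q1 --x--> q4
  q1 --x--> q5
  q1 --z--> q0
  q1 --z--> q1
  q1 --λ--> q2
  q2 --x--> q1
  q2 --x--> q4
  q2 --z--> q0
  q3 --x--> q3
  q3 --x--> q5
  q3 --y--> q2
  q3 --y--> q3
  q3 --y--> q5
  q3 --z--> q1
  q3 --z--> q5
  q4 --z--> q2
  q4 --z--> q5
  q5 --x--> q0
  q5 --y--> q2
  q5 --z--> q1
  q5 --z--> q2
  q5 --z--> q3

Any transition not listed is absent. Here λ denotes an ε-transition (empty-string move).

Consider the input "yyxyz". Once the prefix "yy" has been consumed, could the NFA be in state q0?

No

Start: ε-closure({q0}) = {q0, q3}.
Read 'y': q0→{q4, q5}, q3→{q2, q3, q5}; now {q2, q3, q4, q5}.
Read 'y': q2→∅, q3→{q2, q3, q5}, q4→∅, q5→{q2}; now {q2, q3, q5}.
State q0 is not in {q2, q3, q5}.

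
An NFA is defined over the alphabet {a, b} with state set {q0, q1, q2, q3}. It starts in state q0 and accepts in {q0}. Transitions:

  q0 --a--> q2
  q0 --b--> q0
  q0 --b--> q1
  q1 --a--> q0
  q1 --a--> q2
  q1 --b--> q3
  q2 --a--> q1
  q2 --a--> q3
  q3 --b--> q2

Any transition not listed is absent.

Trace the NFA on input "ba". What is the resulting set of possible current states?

Start in {q0}.
Read 'b': q0→{q0, q1}; now {q0, q1}.
Read 'a': q0→{q2}, q1→{q0, q2}; now {q0, q2}.

{q0, q2}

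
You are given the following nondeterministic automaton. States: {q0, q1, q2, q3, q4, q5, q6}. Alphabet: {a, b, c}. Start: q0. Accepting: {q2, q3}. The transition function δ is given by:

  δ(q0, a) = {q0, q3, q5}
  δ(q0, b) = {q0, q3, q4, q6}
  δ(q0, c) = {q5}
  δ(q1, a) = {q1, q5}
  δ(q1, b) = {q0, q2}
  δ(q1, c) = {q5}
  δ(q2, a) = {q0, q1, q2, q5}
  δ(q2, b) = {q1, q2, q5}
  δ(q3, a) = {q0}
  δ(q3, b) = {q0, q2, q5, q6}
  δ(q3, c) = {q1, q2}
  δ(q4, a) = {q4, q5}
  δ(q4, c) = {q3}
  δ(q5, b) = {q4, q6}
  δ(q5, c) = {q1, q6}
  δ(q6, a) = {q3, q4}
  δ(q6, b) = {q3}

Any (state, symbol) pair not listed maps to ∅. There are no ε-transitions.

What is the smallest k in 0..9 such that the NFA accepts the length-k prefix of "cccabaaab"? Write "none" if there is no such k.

Start in {q0}.
Read 'c': {q0} → {q5}.
Read 'c': {q5} → {q1, q6}.
Read 'c': {q1, q6} → {q5}.
Read 'a': {q5} → ∅.
The set is empty and remains empty for the remaining 5 symbols.
No reachable set along the way intersects F.

none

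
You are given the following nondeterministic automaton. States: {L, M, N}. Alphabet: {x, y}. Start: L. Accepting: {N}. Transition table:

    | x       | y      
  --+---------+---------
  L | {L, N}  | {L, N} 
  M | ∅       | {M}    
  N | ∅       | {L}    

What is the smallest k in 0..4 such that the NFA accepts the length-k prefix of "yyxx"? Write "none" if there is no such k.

1

Start in {L}.
Read 'y': L→{L, N}; now {L, N}.
None of the earlier sets intersect F, but {L, N} does.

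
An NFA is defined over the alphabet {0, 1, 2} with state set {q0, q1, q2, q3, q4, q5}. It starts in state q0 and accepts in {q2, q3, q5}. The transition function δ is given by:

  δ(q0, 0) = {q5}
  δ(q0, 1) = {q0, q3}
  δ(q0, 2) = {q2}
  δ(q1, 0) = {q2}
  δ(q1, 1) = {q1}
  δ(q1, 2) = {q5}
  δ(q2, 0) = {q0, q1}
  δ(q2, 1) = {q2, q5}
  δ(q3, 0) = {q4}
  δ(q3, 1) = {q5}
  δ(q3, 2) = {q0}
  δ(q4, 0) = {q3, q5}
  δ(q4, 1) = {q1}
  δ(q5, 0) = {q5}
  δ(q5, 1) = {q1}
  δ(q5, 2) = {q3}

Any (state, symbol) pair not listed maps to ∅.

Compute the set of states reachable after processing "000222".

Start in {q0}.
Read '0': q0→{q5}; now {q5}.
Read '0': q5→{q5}; now {q5}.
Read '0': q5→{q5}; now {q5}.
Read '2': q5→{q3}; now {q3}.
Read '2': q3→{q0}; now {q0}.
Read '2': q0→{q2}; now {q2}.

{q2}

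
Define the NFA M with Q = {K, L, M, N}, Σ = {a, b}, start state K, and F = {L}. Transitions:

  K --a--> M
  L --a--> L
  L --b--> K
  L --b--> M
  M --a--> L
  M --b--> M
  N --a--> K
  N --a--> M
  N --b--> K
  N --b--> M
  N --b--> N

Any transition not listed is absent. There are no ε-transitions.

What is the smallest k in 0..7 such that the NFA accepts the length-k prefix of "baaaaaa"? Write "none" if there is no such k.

Start in {K}.
Read 'b': {K} → ∅.
The set is empty and remains empty for the remaining 6 symbols.
No reachable set along the way intersects F.

none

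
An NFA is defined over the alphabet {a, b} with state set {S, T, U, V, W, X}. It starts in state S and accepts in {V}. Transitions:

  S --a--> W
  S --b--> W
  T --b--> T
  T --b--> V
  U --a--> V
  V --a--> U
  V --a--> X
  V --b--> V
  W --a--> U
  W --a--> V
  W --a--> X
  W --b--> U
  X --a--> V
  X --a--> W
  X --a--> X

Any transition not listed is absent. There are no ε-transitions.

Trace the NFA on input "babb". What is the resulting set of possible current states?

Start in {S}.
Read 'b': {S} → {W}.
Read 'a': {W} → {U, V, X}.
Read 'b': {U, V, X} → {V}.
Read 'b': {V} → {V}.

{V}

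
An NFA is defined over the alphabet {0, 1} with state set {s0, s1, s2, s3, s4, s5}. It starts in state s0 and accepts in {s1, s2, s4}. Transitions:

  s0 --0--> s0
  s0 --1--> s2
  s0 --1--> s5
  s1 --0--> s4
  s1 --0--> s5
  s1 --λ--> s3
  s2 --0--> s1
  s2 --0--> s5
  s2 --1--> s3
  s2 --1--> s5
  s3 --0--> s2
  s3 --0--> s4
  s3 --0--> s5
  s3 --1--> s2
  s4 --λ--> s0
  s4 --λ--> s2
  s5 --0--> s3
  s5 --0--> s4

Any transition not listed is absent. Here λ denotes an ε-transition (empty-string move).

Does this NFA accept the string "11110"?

Yes

Start in {s0}.
Read '1': {s0} → {s2, s5}.
Read '1': {s2, s5} → {s3, s5}.
Read '1': {s3, s5} → {s2}.
Read '1': {s2} → {s3, s5}.
Read '0': {s3, s5} → {s0, s2, s3, s4, s5}.
The final set {s0, s2, s3, s4, s5} contains the accepting states s2, s4.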